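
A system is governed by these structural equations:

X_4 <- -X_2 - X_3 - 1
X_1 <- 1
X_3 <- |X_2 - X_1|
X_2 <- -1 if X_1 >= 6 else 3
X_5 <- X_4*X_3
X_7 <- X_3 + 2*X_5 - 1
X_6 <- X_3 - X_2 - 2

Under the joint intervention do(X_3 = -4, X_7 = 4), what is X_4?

The joint intervention fixes X_3 = -4, X_7 = 4, removing each variable's own equation.
X_2 = -1 if X_1 >= 6 else 3  [with X_1=1]  = 3
X_4 = -X_2 - X_3 - 1  [with X_2=3, X_3=-4]  = 0

0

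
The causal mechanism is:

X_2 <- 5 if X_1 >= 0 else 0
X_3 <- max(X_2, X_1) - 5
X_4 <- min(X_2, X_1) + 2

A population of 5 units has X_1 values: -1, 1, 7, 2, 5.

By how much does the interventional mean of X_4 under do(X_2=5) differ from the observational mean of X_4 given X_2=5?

Every unit gets X_2=5 under the intervention. X_4 values become 1, 3, 7, 4, 7; E[X_4|do(X_2=5)] = 4.4.
E[X_4|X_2=5] averages over only the 4 units with X_2=5 (X_1 = 1, 7, 2, 5): X_4 = 3, 7, 4, 7, mean 5.25.
Difference = 4.4 − 5.25 = -0.85.

-0.85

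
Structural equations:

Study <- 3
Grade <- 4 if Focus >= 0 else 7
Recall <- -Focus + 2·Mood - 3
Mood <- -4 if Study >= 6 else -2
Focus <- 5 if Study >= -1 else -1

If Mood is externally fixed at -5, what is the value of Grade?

do(Mood=-5) replaces the equation Mood <- -4 if Study >= 6 else -2 with the constant Mood = -5.
Grade is not downstream of the intervention, so its value is determined by the original equations.
Focus = 5 if Study >= -1 else -1  [with Study=3]  = 5
Grade = 4 if Focus >= 0 else 7  [with Focus=5]  = 4

4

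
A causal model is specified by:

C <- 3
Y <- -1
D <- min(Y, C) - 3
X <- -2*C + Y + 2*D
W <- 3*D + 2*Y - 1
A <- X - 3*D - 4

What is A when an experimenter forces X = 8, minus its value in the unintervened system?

23

Under do(X=8), the mechanism X <- -2*C + Y + 2*D is discarded; X is fixed at 8.
D = min(Y, C) - 3  [with Y=-1, C=3]  = -4
A = X - 3*D - 4  [with X=8, D=-4]  = 16
Without intervention: D = min(Y, C) - 3  [with Y=-1, C=3]  = -4; X = -2*C + Y + 2*D  [with C=3, Y=-1, D=-4]  = -15; A = X - 3*D - 4  [with X=-15, D=-4]  = -7.
Change = 16 − (-7) = 23.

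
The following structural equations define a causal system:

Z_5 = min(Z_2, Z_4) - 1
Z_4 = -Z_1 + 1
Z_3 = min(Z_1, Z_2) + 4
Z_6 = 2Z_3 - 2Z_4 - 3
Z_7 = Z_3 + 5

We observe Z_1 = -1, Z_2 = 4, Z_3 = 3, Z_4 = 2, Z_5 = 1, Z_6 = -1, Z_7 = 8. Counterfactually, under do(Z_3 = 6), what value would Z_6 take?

5

The intervention breaks the incoming arrows to Z_3: Z_3 = min(Z_1, Z_2) + 4 no longer applies, and Z_3 = 6.
Z_4 = -Z_1 + 1  [with Z_1=-1]  = 2
Z_6 = 2Z_3 - 2Z_4 - 3  [with Z_3=6, Z_4=2]  = 5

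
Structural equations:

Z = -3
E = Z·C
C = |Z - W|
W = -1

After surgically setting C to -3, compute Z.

-3

Under do(C=-3), the mechanism C = |Z - W| is discarded; C is fixed at -3.
Z is not downstream of the intervention, so its value is determined by the original equations.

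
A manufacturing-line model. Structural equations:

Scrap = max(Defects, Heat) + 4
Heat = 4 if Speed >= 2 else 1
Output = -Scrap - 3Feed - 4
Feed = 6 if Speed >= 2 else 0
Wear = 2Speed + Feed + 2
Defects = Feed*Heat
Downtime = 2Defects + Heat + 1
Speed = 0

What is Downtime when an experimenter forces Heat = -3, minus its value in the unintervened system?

The intervention breaks the incoming arrows to Heat: Heat = 4 if Speed >= 2 else 1 no longer applies, and Heat = -3.
Feed = 6 if Speed >= 2 else 0  [with Speed=0]  = 0
Defects = Feed*Heat  [with Feed=0, Heat=-3]  = 0
Downtime = 2Defects + Heat + 1  [with Defects=0, Heat=-3]  = -2
Without intervention: Feed = 6 if Speed >= 2 else 0  [with Speed=0]  = 0; Heat = 4 if Speed >= 2 else 1  [with Speed=0]  = 1; Defects = Feed*Heat  [with Feed=0, Heat=1]  = 0; Downtime = 2Defects + Heat + 1  [with Defects=0, Heat=1]  = 2.
Change = -2 − 2 = -4.

-4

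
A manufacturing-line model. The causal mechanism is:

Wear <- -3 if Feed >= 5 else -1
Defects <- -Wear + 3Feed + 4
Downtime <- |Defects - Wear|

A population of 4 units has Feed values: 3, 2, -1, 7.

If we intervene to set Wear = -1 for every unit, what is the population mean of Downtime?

14.25

The intervention sets Wear=-1 in all 4 units regardless of Feed. Recomputing Downtime per unit gives 15, 12, 3, 27; average 14.25.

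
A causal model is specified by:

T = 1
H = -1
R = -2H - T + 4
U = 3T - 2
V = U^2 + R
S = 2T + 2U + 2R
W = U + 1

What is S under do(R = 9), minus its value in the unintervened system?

8

The intervention breaks the incoming arrows to R: R = -2H - T + 4 no longer applies, and R = 9.
U = 3T - 2  [with T=1]  = 1
S = 2T + 2U + 2R  [with T=1, U=1, R=9]  = 22
Without intervention: R = -2H - T + 4  [with H=-1, T=1]  = 5; U = 3T - 2  [with T=1]  = 1; S = 2T + 2U + 2R  [with T=1, U=1, R=5]  = 14.
Change = 22 − 14 = 8.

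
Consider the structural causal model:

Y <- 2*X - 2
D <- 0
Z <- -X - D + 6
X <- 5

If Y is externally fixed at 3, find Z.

Under do(Y=3), the mechanism Y <- 2*X - 2 is discarded; Y is fixed at 3.
Since Z is not a descendant of the intervened variable, it is unaffected.
Z = -X - D + 6  [with X=5, D=0]  = 1

1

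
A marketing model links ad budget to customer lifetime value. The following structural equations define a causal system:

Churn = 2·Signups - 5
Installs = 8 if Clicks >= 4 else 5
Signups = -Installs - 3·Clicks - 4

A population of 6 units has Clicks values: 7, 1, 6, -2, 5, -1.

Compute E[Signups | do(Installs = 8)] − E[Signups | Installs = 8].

10

Every unit gets Installs=8 under the intervention. Signups values become -33, -15, -30, -6, -27, -9; E[Signups|do(Installs=8)] = -20.
Conditioning on Installs=8 selects the 3 unit(s) with Clicks ∈ {7, 6, 5}. Their Signups values: -33, -30, -27. Mean = -30.
Difference = -20 − (-30) = 10.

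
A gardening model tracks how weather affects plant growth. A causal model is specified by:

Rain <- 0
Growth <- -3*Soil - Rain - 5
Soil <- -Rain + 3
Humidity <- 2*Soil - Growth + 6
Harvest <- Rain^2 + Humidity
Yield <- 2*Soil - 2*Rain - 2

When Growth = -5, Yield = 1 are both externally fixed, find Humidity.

The joint intervention fixes Growth = -5, Yield = 1, removing each variable's own equation.
Soil = -Rain + 3  [with Rain=0]  = 3
Humidity = 2*Soil - Growth + 6  [with Soil=3, Growth=-5]  = 17

17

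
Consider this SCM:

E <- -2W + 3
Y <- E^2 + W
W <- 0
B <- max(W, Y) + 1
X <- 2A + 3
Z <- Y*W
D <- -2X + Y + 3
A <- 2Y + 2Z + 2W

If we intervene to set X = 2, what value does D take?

Intervening sets X = 2 and removes its equation (X <- 2A + 3).
E = -2W + 3  [with W=0]  = 3
Y = E^2 + W  [with E=3, W=0]  = 9
D = -2X + Y + 3  [with X=2, Y=9]  = 8

8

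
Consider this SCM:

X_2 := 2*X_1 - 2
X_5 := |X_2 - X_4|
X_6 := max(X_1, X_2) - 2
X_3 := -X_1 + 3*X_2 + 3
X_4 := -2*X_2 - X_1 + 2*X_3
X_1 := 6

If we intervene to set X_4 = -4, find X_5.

Intervening sets X_4 = -4 and removes its equation (X_4 := -2*X_2 - X_1 + 2*X_3).
X_2 = 2*X_1 - 2  [with X_1=6]  = 10
X_5 = |X_2 - X_4|  [with X_2=10, X_4=-4]  = 14

14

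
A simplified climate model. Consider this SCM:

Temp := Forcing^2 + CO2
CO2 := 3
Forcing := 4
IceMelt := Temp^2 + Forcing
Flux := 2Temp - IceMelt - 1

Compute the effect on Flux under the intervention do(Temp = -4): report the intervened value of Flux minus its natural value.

do(Temp=-4) replaces the equation Temp := Forcing^2 + CO2 with the constant Temp = -4.
IceMelt = Temp^2 + Forcing  [with Temp=-4, Forcing=4]  = 20
Flux = 2Temp - IceMelt - 1  [with Temp=-4, IceMelt=20]  = -29
Without intervention: Temp = Forcing^2 + CO2  [with Forcing=4, CO2=3]  = 19; IceMelt = Temp^2 + Forcing  [with Temp=19, Forcing=4]  = 365; Flux = 2Temp - IceMelt - 1  [with Temp=19, IceMelt=365]  = -328.
Change = -29 − (-328) = 299.

299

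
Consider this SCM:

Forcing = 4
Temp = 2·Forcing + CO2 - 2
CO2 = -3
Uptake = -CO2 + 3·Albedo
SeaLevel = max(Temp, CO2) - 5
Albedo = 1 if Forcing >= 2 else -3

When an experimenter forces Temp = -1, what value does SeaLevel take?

-6

do(Temp=-1) replaces the equation Temp = 2·Forcing + CO2 - 2 with the constant Temp = -1.
SeaLevel = max(Temp, CO2) - 5  [with Temp=-1, CO2=-3]  = -6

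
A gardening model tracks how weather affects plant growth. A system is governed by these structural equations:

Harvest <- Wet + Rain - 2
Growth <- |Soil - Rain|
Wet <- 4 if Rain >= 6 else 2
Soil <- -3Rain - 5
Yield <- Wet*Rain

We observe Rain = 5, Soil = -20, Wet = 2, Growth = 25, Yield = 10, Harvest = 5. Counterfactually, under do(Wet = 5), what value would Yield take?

25

do(Wet=5) replaces the equation Wet <- 4 if Rain >= 6 else 2 with the constant Wet = 5.
Yield = Wet*Rain  [with Wet=5, Rain=5]  = 25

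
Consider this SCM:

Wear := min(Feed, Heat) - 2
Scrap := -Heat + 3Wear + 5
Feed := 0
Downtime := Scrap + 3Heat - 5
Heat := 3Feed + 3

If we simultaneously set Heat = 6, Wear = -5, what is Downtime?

-3

Under do(Heat = 6, Wear = -5), each intervened variable's structural equation is replaced by its fixed value.
Scrap = -Heat + 3Wear + 5  [with Heat=6, Wear=-5]  = -16
Downtime = Scrap + 3Heat - 5  [with Scrap=-16, Heat=6]  = -3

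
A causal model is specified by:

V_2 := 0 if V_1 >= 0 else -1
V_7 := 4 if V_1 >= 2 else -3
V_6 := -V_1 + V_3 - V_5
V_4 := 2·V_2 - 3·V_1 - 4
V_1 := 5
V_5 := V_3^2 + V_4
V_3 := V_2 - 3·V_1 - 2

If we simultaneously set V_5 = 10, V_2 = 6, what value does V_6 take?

The joint intervention fixes V_5 = 10, V_2 = 6, removing each variable's own equation.
V_3 = V_2 - 3·V_1 - 2  [with V_2=6, V_1=5]  = -11
V_6 = -V_1 + V_3 - V_5  [with V_1=5, V_3=-11, V_5=10]  = -26

-26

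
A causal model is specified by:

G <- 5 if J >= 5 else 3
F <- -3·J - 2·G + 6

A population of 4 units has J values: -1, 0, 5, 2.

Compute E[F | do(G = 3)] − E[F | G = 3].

-3.5

Every unit gets G=3 under the intervention. F values become 3, 0, -15, -6; E[F|do(G=3)] = -4.5.
E[F|G=3] averages over only the 3 units with G=3 (J = -1, 0, 2): F = 3, 0, -6, mean -1.
Difference = -4.5 − (-1) = -3.5.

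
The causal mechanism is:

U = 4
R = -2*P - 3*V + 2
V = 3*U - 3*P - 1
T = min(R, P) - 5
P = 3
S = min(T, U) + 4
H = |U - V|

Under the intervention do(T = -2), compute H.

do(T=-2) replaces the equation T = min(R, P) - 5 with the constant T = -2.
No directed path runs from T to H, so H keeps its natural value.
V = 3*U - 3*P - 1  [with U=4, P=3]  = 2
H = |U - V|  [with U=4, V=2]  = 2

2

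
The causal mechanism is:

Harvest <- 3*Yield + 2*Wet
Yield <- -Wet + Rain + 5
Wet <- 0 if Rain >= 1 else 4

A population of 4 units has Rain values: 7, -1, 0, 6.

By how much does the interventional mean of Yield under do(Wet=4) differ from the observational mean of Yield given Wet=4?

Every unit gets Wet=4 under the intervention. Yield values become 8, 0, 1, 7; E[Yield|do(Wet=4)] = 4.
E[Yield|Wet=4] averages over only the 2 units with Wet=4 (Rain = -1, 0): Yield = 0, 1, mean 0.5.
Difference = 4 − 0.5 = 3.5.

3.5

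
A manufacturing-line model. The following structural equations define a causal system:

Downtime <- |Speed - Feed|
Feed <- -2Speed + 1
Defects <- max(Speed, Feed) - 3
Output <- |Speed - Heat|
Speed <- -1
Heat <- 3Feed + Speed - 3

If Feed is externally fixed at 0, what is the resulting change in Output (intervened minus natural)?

do(Feed=0) replaces the equation Feed <- -2Speed + 1 with the constant Feed = 0.
Heat = 3Feed + Speed - 3  [with Feed=0, Speed=-1]  = -4
Output = |Speed - Heat|  [with Speed=-1, Heat=-4]  = 3
Without intervention: Feed = -2Speed + 1  [with Speed=-1]  = 3; Heat = 3Feed + Speed - 3  [with Feed=3, Speed=-1]  = 5; Output = |Speed - Heat|  [with Speed=-1, Heat=5]  = 6.
Change = 3 − 6 = -3.

-3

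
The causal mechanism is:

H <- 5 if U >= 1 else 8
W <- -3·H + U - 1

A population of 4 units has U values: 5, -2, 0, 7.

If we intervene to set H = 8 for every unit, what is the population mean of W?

Under do(H=8), H's equation is replaced by H=8 for every unit. Per-unit W: -20, -27, -25, -18. Mean = -22.5.

-22.5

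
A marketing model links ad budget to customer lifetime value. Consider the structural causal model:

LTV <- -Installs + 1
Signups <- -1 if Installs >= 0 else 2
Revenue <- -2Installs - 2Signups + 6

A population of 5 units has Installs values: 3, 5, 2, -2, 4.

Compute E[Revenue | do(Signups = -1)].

Every unit gets Signups=-1 under the intervention. Revenue values become 2, -2, 4, 12, 0; E[Revenue|do(Signups=-1)] = 3.2.

3.2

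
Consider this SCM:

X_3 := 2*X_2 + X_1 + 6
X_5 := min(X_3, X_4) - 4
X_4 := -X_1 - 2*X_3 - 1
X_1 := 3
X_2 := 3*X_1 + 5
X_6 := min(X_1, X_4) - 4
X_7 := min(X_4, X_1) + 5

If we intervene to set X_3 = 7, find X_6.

The intervention breaks the incoming arrows to X_3: X_3 := 2*X_2 + X_1 + 6 no longer applies, and X_3 = 7.
X_4 = -X_1 - 2*X_3 - 1  [with X_1=3, X_3=7]  = -18
X_6 = min(X_1, X_4) - 4  [with X_1=3, X_4=-18]  = -22

-22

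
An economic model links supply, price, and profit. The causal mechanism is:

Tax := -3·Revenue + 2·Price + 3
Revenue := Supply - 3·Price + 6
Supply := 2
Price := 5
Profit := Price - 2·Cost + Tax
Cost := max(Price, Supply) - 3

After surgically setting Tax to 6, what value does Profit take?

7

The intervention breaks the incoming arrows to Tax: Tax := -3·Revenue + 2·Price + 3 no longer applies, and Tax = 6.
Cost = max(Price, Supply) - 3  [with Price=5, Supply=2]  = 2
Profit = Price - 2·Cost + Tax  [with Price=5, Cost=2, Tax=6]  = 7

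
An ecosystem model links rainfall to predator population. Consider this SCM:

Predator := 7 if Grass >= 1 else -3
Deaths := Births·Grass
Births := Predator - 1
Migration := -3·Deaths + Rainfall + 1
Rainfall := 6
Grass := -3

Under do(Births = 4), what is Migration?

43

Under do(Births=4), the mechanism Births := Predator - 1 is discarded; Births is fixed at 4.
Deaths = Births·Grass  [with Births=4, Grass=-3]  = -12
Migration = -3·Deaths + Rainfall + 1  [with Deaths=-12, Rainfall=6]  = 43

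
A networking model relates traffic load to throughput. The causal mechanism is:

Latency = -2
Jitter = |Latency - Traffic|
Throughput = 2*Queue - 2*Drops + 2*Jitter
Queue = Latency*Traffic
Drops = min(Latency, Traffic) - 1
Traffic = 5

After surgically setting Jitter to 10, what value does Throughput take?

6

The intervention breaks the incoming arrows to Jitter: Jitter = |Latency - Traffic| no longer applies, and Jitter = 10.
Queue = Latency*Traffic  [with Latency=-2, Traffic=5]  = -10
Drops = min(Latency, Traffic) - 1  [with Latency=-2, Traffic=5]  = -3
Throughput = 2*Queue - 2*Drops + 2*Jitter  [with Queue=-10, Drops=-3, Jitter=10]  = 6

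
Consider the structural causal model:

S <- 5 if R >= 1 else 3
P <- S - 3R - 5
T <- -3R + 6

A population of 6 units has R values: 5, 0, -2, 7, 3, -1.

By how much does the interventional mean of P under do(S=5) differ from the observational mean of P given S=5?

9

The intervention sets S=5 in all 6 units regardless of R. Recomputing P per unit gives -15, 0, 6, -21, -9, 3; average -6.
Conditioning on S=5 selects the 3 unit(s) with R ∈ {5, 7, 3}. Their P values: -15, -21, -9. Mean = -15.
Difference = -6 − (-15) = 9.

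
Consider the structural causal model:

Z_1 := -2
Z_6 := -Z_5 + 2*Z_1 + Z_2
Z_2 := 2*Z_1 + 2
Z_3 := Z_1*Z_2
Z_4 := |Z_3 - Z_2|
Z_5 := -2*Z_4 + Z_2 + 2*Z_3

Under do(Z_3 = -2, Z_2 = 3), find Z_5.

Setting Z_3 = -2, Z_2 = 3 by intervention discards those variables' equations.
Z_4 = |Z_3 - Z_2|  [with Z_3=-2, Z_2=3]  = 5
Z_5 = -2*Z_4 + Z_2 + 2*Z_3  [with Z_4=5, Z_2=3, Z_3=-2]  = -11

-11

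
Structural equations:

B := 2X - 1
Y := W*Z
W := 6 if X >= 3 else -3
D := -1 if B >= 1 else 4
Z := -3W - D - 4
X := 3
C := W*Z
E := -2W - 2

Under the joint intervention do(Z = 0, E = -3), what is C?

0

Under do(Z = 0, E = -3), each intervened variable's structural equation is replaced by its fixed value.
W = 6 if X >= 3 else -3  [with X=3]  = 6
C = W*Z  [with W=6, Z=0]  = 0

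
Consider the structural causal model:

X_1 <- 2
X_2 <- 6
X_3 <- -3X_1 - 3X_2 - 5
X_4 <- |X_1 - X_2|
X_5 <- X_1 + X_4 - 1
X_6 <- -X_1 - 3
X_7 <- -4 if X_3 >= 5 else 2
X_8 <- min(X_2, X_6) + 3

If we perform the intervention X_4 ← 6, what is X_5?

Intervening sets X_4 = 6 and removes its equation (X_4 <- |X_1 - X_2|).
X_5 = X_1 + X_4 - 1  [with X_1=2, X_4=6]  = 7

7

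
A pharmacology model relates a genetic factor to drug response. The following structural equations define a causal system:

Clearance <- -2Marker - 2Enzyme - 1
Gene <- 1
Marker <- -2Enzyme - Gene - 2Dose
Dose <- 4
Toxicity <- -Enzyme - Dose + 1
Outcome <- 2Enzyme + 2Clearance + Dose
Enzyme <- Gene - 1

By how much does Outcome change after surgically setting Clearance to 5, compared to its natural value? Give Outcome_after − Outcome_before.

-24

Intervening sets Clearance = 5 and removes its equation (Clearance <- -2Marker - 2Enzyme - 1).
Enzyme = Gene - 1  [with Gene=1]  = 0
Outcome = 2Enzyme + 2Clearance + Dose  [with Enzyme=0, Clearance=5, Dose=4]  = 14
Without intervention: Enzyme = Gene - 1  [with Gene=1]  = 0; Marker = -2Enzyme - Gene - 2Dose  [with Enzyme=0, Gene=1, Dose=4]  = -9; Clearance = -2Marker - 2Enzyme - 1  [with Marker=-9, Enzyme=0]  = 17; Outcome = 2Enzyme + 2Clearance + Dose  [with Enzyme=0, Clearance=17, Dose=4]  = 38.
Change = 14 − 38 = -24.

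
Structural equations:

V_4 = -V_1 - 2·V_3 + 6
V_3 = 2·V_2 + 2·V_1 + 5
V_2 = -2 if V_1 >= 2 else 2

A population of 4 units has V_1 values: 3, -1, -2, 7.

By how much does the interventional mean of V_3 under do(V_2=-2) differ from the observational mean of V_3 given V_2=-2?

do(V_2=-2) breaks V_2's dependence on V_1. With V_2=-2 fixed, V_3 across the units is 7, -1, -3, 15, mean 4.5.
Conditioning on V_2=-2 selects the 2 unit(s) with V_1 ∈ {3, 7}. Their V_3 values: 7, 15. Mean = 11.
Difference = 4.5 − 11 = -6.5.

-6.5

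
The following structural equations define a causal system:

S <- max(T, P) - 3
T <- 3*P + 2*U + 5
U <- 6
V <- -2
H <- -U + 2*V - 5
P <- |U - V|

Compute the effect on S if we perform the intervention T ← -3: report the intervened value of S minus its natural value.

Intervening sets T = -3 and removes its equation (T <- 3*P + 2*U + 5).
P = |U - V|  [with U=6, V=-2]  = 8
S = max(T, P) - 3  [with T=-3, P=8]  = 5
Without intervention: P = |U - V|  [with U=6, V=-2]  = 8; T = 3*P + 2*U + 5  [with P=8, U=6]  = 41; S = max(T, P) - 3  [with T=41, P=8]  = 38.
Change = 5 − 38 = -33.

-33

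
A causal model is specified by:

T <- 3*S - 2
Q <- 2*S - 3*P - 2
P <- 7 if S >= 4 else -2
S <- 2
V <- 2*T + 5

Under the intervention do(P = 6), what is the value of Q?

-16

Intervening sets P = 6 and removes its equation (P <- 7 if S >= 4 else -2).
Q = 2*S - 3*P - 2  [with S=2, P=6]  = -16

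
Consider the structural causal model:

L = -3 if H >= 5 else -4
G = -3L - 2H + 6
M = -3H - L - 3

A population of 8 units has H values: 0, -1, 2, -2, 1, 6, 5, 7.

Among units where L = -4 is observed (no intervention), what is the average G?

18

E[G|L=-4] averages over only the 5 units with L=-4 (H = 0, -1, 2, -2, 1): G = 18, 20, 14, 22, 16, mean 18.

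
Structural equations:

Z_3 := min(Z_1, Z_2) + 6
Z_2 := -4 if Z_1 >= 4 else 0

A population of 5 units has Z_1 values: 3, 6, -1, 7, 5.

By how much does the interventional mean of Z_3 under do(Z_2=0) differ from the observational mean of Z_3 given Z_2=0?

0.3

do(Z_2=0) breaks Z_2's dependence on Z_1. With Z_2=0 fixed, Z_3 across the units is 6, 6, 5, 6, 6, mean 5.8.
Conditioning on Z_2=0 selects the 2 unit(s) with Z_1 ∈ {3, -1}. Their Z_3 values: 6, 5. Mean = 5.5.
Difference = 5.8 − 5.5 = 0.3.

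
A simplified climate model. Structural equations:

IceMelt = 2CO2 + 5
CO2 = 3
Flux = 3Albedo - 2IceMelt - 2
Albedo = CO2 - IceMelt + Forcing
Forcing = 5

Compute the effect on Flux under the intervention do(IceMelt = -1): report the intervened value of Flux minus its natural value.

60

do(IceMelt=-1) replaces the equation IceMelt = 2CO2 + 5 with the constant IceMelt = -1.
Albedo = CO2 - IceMelt + Forcing  [with CO2=3, IceMelt=-1, Forcing=5]  = 9
Flux = 3Albedo - 2IceMelt - 2  [with Albedo=9, IceMelt=-1]  = 27
Without intervention: IceMelt = 2CO2 + 5  [with CO2=3]  = 11; Albedo = CO2 - IceMelt + Forcing  [with CO2=3, IceMelt=11, Forcing=5]  = -3; Flux = 3Albedo - 2IceMelt - 2  [with Albedo=-3, IceMelt=11]  = -33.
Change = 27 − (-33) = 60.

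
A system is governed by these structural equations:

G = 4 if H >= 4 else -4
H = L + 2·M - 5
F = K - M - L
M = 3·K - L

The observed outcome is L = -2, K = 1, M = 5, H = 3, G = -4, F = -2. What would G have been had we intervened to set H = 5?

4

Intervening sets H = 5 and removes its equation (H = L + 2·M - 5).
G = 4 if H >= 4 else -4  [with H=5]  = 4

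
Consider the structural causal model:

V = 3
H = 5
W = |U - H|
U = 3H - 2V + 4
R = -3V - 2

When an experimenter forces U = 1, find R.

-11

Under do(U=1), the mechanism U = 3H - 2V + 4 is discarded; U is fixed at 1.
Since R is not a descendant of the intervened variable, it is unaffected.
R = -3V - 2  [with V=3]  = -11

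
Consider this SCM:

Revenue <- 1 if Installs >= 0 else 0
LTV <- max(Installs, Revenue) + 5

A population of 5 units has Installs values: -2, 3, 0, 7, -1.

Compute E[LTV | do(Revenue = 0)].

7

do(Revenue=0) breaks Revenue's dependence on Installs. With Revenue=0 fixed, LTV across the units is 5, 8, 5, 12, 5, mean 7.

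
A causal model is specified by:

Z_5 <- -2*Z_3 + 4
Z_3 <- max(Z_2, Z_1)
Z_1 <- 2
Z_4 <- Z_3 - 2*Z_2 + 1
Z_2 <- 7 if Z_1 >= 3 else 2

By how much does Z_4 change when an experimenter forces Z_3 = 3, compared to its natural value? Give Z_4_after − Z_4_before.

1

The intervention breaks the incoming arrows to Z_3: Z_3 <- max(Z_2, Z_1) no longer applies, and Z_3 = 3.
Z_2 = 7 if Z_1 >= 3 else 2  [with Z_1=2]  = 2
Z_4 = Z_3 - 2*Z_2 + 1  [with Z_3=3, Z_2=2]  = 0
Without intervention: Z_2 = 7 if Z_1 >= 3 else 2  [with Z_1=2]  = 2; Z_3 = max(Z_2, Z_1)  [with Z_2=2, Z_1=2]  = 2; Z_4 = Z_3 - 2*Z_2 + 1  [with Z_3=2, Z_2=2]  = -1.
Change = 0 − (-1) = 1.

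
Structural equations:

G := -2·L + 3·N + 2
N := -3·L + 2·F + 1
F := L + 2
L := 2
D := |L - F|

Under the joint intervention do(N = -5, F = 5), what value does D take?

3

The joint intervention fixes N = -5, F = 5, removing each variable's own equation.
D = |L - F|  [with L=2, F=5]  = 3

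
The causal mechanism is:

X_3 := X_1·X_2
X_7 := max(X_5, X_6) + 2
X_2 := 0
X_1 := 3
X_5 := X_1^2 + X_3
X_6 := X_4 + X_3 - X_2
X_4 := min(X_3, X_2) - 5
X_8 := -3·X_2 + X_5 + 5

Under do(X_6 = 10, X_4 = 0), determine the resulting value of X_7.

Under do(X_6 = 10, X_4 = 0), each intervened variable's structural equation is replaced by its fixed value.
X_3 = X_1·X_2  [with X_1=3, X_2=0]  = 0
X_5 = X_1^2 + X_3  [with X_1=3, X_3=0]  = 9
X_7 = max(X_5, X_6) + 2  [with X_5=9, X_6=10]  = 12

12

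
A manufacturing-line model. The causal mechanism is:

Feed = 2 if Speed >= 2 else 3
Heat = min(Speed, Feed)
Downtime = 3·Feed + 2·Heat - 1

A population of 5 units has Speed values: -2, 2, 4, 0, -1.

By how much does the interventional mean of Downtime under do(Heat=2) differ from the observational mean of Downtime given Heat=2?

The intervention sets Heat=2 in all 5 units regardless of Speed. Recomputing Downtime per unit gives 12, 9, 9, 12, 12; average 10.8.
E[Downtime|Heat=2] averages over only the 2 units with Heat=2 (Speed = 2, 4): Downtime = 9, 9, mean 9.
Difference = 10.8 − 9 = 1.8.

1.8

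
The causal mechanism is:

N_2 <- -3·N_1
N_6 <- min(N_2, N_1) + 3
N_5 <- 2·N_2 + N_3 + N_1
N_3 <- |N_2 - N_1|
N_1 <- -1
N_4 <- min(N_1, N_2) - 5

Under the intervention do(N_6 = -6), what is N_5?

do(N_6=-6) replaces the equation N_6 <- min(N_2, N_1) + 3 with the constant N_6 = -6.
Since N_5 is not a descendant of the intervened variable, it is unaffected.
N_2 = -3·N_1  [with N_1=-1]  = 3
N_3 = |N_2 - N_1|  [with N_2=3, N_1=-1]  = 4
N_5 = 2·N_2 + N_3 + N_1  [with N_2=3, N_3=4, N_1=-1]  = 9

9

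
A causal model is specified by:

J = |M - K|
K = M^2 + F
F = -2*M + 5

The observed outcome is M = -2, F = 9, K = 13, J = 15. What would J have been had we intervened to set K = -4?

The intervention breaks the incoming arrows to K: K = M^2 + F no longer applies, and K = -4.
J = |M - K|  [with M=-2, K=-4]  = 2

2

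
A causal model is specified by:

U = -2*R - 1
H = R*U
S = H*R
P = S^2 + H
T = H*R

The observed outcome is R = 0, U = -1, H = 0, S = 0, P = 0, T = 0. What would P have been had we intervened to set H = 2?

2

do(H=2) replaces the equation H = R*U with the constant H = 2.
S = H*R  [with H=2, R=0]  = 0
P = S^2 + H  [with S=0, H=2]  = 2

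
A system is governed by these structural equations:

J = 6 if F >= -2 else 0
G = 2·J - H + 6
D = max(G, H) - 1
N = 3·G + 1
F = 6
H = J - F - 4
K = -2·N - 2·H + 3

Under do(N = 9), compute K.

Intervening sets N = 9 and removes its equation (N = 3·G + 1).
J = 6 if F >= -2 else 0  [with F=6]  = 6
H = J - F - 4  [with J=6, F=6]  = -4
K = -2·N - 2·H + 3  [with N=9, H=-4]  = -7

-7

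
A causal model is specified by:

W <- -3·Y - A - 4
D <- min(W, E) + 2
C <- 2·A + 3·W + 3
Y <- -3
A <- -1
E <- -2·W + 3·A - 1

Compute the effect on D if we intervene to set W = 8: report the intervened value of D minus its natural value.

-4

The intervention breaks the incoming arrows to W: W <- -3·Y - A - 4 no longer applies, and W = 8.
E = -2·W + 3·A - 1  [with W=8, A=-1]  = -20
D = min(W, E) + 2  [with W=8, E=-20]  = -18
Without intervention: W = -3·Y - A - 4  [with Y=-3, A=-1]  = 6; E = -2·W + 3·A - 1  [with W=6, A=-1]  = -16; D = min(W, E) + 2  [with W=6, E=-16]  = -14.
Change = -18 − (-14) = -4.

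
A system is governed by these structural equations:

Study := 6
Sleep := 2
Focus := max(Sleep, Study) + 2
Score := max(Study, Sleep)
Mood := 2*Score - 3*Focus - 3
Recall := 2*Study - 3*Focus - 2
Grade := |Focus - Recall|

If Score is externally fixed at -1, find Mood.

Intervening sets Score = -1 and removes its equation (Score := max(Study, Sleep)).
Focus = max(Sleep, Study) + 2  [with Sleep=2, Study=6]  = 8
Mood = 2*Score - 3*Focus - 3  [with Score=-1, Focus=8]  = -29

-29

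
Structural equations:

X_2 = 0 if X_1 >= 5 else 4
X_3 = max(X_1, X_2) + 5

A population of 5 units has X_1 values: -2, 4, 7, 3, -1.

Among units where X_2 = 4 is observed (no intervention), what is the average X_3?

Conditioning on X_2=4 selects the 4 unit(s) with X_1 ∈ {-2, 4, 3, -1}. Their X_3 values: 9, 9, 9, 9. Mean = 9.

9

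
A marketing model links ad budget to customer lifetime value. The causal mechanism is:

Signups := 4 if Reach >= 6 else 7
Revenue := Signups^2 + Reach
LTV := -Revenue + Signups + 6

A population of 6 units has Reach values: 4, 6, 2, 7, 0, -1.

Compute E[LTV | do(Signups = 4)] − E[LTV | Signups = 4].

3.5

Under do(Signups=4), Signups's equation is replaced by Signups=4 for every unit. Per-unit LTV: -10, -12, -8, -13, -6, -5. Mean = -9.
Conditioning on Signups=4 selects the 2 unit(s) with Reach ∈ {6, 7}. Their LTV values: -12, -13. Mean = -12.5.
Difference = -9 − (-12.5) = 3.5.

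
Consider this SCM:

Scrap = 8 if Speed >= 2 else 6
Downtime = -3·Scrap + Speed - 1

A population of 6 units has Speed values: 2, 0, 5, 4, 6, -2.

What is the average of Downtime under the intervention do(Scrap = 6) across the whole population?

The intervention sets Scrap=6 in all 6 units regardless of Speed. Recomputing Downtime per unit gives -17, -19, -14, -15, -13, -21; average -16.5.

-16.5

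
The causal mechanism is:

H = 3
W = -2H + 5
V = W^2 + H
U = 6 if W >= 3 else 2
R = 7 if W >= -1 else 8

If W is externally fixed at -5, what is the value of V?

The intervention breaks the incoming arrows to W: W = -2H + 5 no longer applies, and W = -5.
V = W^2 + H  [with W=-5, H=3]  = 28

28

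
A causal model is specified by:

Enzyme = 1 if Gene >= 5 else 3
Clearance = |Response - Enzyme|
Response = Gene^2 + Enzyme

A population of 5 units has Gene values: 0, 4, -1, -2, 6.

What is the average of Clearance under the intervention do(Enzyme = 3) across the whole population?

11.4

Under do(Enzyme=3), Enzyme's equation is replaced by Enzyme=3 for every unit. Per-unit Clearance: 0, 16, 1, 4, 36. Mean = 11.4.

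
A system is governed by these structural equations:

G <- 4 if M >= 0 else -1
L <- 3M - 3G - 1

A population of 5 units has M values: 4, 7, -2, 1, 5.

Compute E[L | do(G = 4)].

do(G=4) breaks G's dependence on M. With G=4 fixed, L across the units is -1, 8, -19, -10, 2, mean -4.

-4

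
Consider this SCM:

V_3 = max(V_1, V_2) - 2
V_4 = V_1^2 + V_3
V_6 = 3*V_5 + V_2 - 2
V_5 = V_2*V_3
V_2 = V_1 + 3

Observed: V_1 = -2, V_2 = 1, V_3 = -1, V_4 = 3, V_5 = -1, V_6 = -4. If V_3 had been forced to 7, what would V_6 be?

The intervention breaks the incoming arrows to V_3: V_3 = max(V_1, V_2) - 2 no longer applies, and V_3 = 7.
V_2 = V_1 + 3  [with V_1=-2]  = 1
V_5 = V_2*V_3  [with V_2=1, V_3=7]  = 7
V_6 = 3*V_5 + V_2 - 2  [with V_5=7, V_2=1]  = 20

20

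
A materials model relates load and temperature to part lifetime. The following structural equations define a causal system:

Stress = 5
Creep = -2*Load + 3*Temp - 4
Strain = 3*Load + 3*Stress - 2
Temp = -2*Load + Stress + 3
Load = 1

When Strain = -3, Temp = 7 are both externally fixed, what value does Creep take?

15

Setting Strain = -3, Temp = 7 by intervention discards those variables' equations.
Creep = -2*Load + 3*Temp - 4  [with Load=1, Temp=7]  = 15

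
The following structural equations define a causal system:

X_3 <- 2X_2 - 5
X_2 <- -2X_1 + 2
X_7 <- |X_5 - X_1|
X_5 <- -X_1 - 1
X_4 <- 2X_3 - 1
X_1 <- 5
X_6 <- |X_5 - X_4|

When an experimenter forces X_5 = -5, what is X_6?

38

The intervention breaks the incoming arrows to X_5: X_5 <- -X_1 - 1 no longer applies, and X_5 = -5.
X_2 = -2X_1 + 2  [with X_1=5]  = -8
X_3 = 2X_2 - 5  [with X_2=-8]  = -21
X_4 = 2X_3 - 1  [with X_3=-21]  = -43
X_6 = |X_5 - X_4|  [with X_5=-5, X_4=-43]  = 38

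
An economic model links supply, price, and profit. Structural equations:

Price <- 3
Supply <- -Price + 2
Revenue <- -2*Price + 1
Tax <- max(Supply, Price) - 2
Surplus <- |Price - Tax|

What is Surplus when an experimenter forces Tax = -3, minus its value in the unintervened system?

4

Intervening sets Tax = -3 and removes its equation (Tax <- max(Supply, Price) - 2).
Surplus = |Price - Tax|  [with Price=3, Tax=-3]  = 6
Without intervention: Supply = -Price + 2  [with Price=3]  = -1; Tax = max(Supply, Price) - 2  [with Supply=-1, Price=3]  = 1; Surplus = |Price - Tax|  [with Price=3, Tax=1]  = 2.
Change = 6 − 2 = 4.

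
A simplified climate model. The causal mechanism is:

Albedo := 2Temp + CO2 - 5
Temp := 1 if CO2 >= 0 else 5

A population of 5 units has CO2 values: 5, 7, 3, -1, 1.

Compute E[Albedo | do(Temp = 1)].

0

do(Temp=1) breaks Temp's dependence on CO2. With Temp=1 fixed, Albedo across the units is 2, 4, 0, -4, -2, mean 0.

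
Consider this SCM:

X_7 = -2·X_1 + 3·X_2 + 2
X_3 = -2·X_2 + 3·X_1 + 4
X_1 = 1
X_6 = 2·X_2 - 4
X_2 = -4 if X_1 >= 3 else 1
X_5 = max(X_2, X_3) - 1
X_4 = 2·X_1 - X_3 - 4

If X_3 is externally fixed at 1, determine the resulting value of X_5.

do(X_3=1) replaces the equation X_3 = -2·X_2 + 3·X_1 + 4 with the constant X_3 = 1.
X_2 = -4 if X_1 >= 3 else 1  [with X_1=1]  = 1
X_5 = max(X_2, X_3) - 1  [with X_2=1, X_3=1]  = 0

0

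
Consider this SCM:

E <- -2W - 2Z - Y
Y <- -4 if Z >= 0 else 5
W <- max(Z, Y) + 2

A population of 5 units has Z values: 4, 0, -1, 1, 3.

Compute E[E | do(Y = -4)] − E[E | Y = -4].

2.4

do(Y=-4) breaks Y's dependence on Z. With Y=-4 fixed, E across the units is -16, 0, 4, -4, -12, mean -5.6.
Conditioning on Y=-4 selects the 4 unit(s) with Z ∈ {4, 0, 1, 3}. Their E values: -16, 0, -4, -12. Mean = -8.
Difference = -5.6 − (-8) = 2.4.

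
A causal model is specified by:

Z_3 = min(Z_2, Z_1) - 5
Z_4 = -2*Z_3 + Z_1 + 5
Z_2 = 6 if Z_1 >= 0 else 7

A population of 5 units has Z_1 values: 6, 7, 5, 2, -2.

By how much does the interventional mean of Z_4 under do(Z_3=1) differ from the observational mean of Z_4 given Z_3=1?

The intervention sets Z_3=1 in all 5 units regardless of Z_1. Recomputing Z_4 per unit gives 9, 10, 8, 5, 1; average 6.6.
E[Z_4|Z_3=1] averages over only the 2 units with Z_3=1 (Z_1 = 6, 7): Z_4 = 9, 10, mean 9.5.
Difference = 6.6 − 9.5 = -2.9.

-2.9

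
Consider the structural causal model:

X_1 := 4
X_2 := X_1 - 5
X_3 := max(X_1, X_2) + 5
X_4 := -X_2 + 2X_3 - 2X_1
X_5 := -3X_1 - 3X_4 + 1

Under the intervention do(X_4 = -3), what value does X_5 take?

Intervening sets X_4 = -3 and removes its equation (X_4 := -X_2 + 2X_3 - 2X_1).
X_5 = -3X_1 - 3X_4 + 1  [with X_1=4, X_4=-3]  = -2

-2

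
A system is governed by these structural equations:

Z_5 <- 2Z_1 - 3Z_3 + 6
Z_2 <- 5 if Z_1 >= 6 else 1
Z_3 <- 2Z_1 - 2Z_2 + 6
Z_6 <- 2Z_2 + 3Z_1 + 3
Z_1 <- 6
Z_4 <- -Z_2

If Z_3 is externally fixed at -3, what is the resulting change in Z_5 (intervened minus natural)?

do(Z_3=-3) replaces the equation Z_3 <- 2Z_1 - 2Z_2 + 6 with the constant Z_3 = -3.
Z_5 = 2Z_1 - 3Z_3 + 6  [with Z_1=6, Z_3=-3]  = 27
Without intervention: Z_2 = 5 if Z_1 >= 6 else 1  [with Z_1=6]  = 5; Z_3 = 2Z_1 - 2Z_2 + 6  [with Z_1=6, Z_2=5]  = 8; Z_5 = 2Z_1 - 3Z_3 + 6  [with Z_1=6, Z_3=8]  = -6.
Change = 27 − (-6) = 33.

33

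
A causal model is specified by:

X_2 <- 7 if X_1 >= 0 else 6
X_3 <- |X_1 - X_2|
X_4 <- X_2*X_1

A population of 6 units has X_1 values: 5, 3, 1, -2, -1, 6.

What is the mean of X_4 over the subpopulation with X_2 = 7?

26.25

Observing X_2=7 restricts to units where X_2's equation naturally yields 7: X_1 ∈ {5, 3, 1, 6}. In that subpopulation X_4 = 35, 21, 7, 42, mean 26.25.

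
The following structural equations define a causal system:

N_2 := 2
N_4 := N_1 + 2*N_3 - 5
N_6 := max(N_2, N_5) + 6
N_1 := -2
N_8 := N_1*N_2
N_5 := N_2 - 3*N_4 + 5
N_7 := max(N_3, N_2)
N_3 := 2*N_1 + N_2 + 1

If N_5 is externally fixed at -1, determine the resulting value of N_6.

8

The intervention breaks the incoming arrows to N_5: N_5 := N_2 - 3*N_4 + 5 no longer applies, and N_5 = -1.
N_6 = max(N_2, N_5) + 6  [with N_2=2, N_5=-1]  = 8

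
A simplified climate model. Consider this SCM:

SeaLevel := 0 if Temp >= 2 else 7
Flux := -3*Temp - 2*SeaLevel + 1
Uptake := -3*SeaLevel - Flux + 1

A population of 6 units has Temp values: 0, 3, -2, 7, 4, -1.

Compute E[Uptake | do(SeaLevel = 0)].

Every unit gets SeaLevel=0 under the intervention. Uptake values become 0, 9, -6, 21, 12, -3; E[Uptake|do(SeaLevel=0)] = 5.5.

5.5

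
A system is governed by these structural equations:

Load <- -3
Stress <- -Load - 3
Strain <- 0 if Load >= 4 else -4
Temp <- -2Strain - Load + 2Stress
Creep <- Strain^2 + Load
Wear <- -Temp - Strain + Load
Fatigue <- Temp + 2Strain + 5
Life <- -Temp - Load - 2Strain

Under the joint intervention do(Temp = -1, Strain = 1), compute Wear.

The joint intervention fixes Temp = -1, Strain = 1, removing each variable's own equation.
Wear = -Temp - Strain + Load  [with Temp=-1, Strain=1, Load=-3]  = -3

-3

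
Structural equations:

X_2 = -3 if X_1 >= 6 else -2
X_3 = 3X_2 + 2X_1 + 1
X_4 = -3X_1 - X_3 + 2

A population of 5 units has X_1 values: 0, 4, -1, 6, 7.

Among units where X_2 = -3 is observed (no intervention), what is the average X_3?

Observing X_2=-3 restricts to units where X_2's equation naturally yields -3: X_1 ∈ {6, 7}. In that subpopulation X_3 = 4, 6, mean 5.

5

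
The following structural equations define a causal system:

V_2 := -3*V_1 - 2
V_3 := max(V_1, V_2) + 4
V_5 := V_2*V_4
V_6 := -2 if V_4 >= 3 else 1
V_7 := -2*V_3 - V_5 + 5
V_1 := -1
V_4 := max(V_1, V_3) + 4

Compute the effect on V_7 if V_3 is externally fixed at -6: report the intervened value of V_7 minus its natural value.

28

The intervention breaks the incoming arrows to V_3: V_3 := max(V_1, V_2) + 4 no longer applies, and V_3 = -6.
V_2 = -3*V_1 - 2  [with V_1=-1]  = 1
V_4 = max(V_1, V_3) + 4  [with V_1=-1, V_3=-6]  = 3
V_5 = V_2*V_4  [with V_2=1, V_4=3]  = 3
V_7 = -2*V_3 - V_5 + 5  [with V_3=-6, V_5=3]  = 14
Without intervention: V_2 = -3*V_1 - 2  [with V_1=-1]  = 1; V_3 = max(V_1, V_2) + 4  [with V_1=-1, V_2=1]  = 5; V_4 = max(V_1, V_3) + 4  [with V_1=-1, V_3=5]  = 9; V_5 = V_2*V_4  [with V_2=1, V_4=9]  = 9; V_7 = -2*V_3 - V_5 + 5  [with V_3=5, V_5=9]  = -14.
Change = 14 − (-14) = 28.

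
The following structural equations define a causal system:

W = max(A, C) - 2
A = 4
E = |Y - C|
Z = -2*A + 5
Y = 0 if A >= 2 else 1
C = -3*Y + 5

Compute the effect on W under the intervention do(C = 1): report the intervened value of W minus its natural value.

Under do(C=1), the mechanism C = -3*Y + 5 is discarded; C is fixed at 1.
W = max(A, C) - 2  [with A=4, C=1]  = 2
Without intervention: Y = 0 if A >= 2 else 1  [with A=4]  = 0; C = -3*Y + 5  [with Y=0]  = 5; W = max(A, C) - 2  [with A=4, C=5]  = 3.
Change = 2 − 3 = -1.

-1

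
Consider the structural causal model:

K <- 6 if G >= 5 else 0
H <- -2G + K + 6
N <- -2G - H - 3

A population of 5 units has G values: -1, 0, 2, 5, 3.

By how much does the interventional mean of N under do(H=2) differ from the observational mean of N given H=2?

do(H=2) breaks H's dependence on G. With H=2 fixed, N across the units is -3, -5, -9, -15, -11, mean -8.6.
E[N|H=2] averages over only the 2 units with H=2 (G = 2, 5): N = -9, -15, mean -12.
Difference = -8.6 − (-12) = 3.4.

3.4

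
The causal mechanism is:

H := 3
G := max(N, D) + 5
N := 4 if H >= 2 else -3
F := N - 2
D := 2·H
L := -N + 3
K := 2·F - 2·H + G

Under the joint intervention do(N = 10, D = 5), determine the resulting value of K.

Setting N = 10, D = 5 by intervention discards those variables' equations.
G = max(N, D) + 5  [with N=10, D=5]  = 15
F = N - 2  [with N=10]  = 8
K = 2·F - 2·H + G  [with F=8, H=3, G=15]  = 25

25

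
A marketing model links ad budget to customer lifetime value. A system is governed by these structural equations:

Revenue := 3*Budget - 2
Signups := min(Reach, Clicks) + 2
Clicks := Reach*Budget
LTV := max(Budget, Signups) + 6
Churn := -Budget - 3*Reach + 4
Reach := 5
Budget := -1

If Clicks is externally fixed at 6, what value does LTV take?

13

The intervention breaks the incoming arrows to Clicks: Clicks := Reach*Budget no longer applies, and Clicks = 6.
Signups = min(Reach, Clicks) + 2  [with Reach=5, Clicks=6]  = 7
LTV = max(Budget, Signups) + 6  [with Budget=-1, Signups=7]  = 13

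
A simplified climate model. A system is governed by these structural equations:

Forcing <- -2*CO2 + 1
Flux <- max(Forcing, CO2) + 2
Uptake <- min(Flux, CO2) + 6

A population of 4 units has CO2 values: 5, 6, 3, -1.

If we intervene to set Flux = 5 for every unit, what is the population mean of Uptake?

Under do(Flux=5), Flux's equation is replaced by Flux=5 for every unit. Per-unit Uptake: 11, 11, 9, 5. Mean = 9.

9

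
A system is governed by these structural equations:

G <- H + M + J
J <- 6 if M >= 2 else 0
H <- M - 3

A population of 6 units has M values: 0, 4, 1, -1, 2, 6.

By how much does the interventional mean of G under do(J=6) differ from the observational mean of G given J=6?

do(J=6) breaks J's dependence on M. With J=6 fixed, G across the units is 3, 11, 5, 1, 7, 15, mean 7.
Conditioning on J=6 selects the 3 unit(s) with M ∈ {4, 2, 6}. Their G values: 11, 7, 15. Mean = 11.
Difference = 7 − 11 = -4.

-4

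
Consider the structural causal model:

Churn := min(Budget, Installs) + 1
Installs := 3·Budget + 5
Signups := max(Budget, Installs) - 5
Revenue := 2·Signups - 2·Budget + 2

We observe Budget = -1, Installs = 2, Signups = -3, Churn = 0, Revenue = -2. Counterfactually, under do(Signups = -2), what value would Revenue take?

0

do(Signups=-2) replaces the equation Signups := max(Budget, Installs) - 5 with the constant Signups = -2.
Revenue = 2·Signups - 2·Budget + 2  [with Signups=-2, Budget=-1]  = 0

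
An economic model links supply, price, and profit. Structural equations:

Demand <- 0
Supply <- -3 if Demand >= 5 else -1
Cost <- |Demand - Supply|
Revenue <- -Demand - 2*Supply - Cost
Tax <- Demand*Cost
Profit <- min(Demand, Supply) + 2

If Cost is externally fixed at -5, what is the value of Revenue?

The intervention breaks the incoming arrows to Cost: Cost <- |Demand - Supply| no longer applies, and Cost = -5.
Supply = -3 if Demand >= 5 else -1  [with Demand=0]  = -1
Revenue = -Demand - 2*Supply - Cost  [with Demand=0, Supply=-1, Cost=-5]  = 7

7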